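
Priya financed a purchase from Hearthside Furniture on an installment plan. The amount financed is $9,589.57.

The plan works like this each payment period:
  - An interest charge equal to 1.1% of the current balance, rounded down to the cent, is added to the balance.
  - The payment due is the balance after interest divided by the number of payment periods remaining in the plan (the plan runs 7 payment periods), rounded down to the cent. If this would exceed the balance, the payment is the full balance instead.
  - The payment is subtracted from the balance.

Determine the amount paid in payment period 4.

$1,431.21

# | Opening | Interest | Payment | End bal
1 | $9,589.57 | $105.48 | $1,385.00 | $8,310.05
2 | $8,310.05 | $91.41 | $1,400.24 | $7,001.22
3 | $7,001.22 | $77.01 | $1,415.64 | $5,662.59
4 | $5,662.59 | $62.28 | $1,431.21 | $4,293.66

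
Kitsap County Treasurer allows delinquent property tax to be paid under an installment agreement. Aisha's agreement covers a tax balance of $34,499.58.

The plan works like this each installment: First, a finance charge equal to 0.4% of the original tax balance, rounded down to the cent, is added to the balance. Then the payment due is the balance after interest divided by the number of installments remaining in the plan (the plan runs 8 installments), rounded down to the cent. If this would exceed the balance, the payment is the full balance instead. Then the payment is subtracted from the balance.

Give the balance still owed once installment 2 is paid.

$26,096.46

Installment 1: $34,499.58 +$137.99 interest = $34,637.57; pay $4,329.69 → $30,307.88
Installment 2: $30,307.88 +$137.99 interest = $30,445.87; pay $4,349.41 → $26,096.46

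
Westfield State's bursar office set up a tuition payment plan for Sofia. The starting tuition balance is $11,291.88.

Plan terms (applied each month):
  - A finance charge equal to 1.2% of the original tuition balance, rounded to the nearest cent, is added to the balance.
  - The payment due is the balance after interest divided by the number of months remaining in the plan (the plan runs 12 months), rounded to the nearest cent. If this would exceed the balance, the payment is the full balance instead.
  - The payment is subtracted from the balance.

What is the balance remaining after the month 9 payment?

$3,339.18

Month 1: $11,291.88 +$135.50 interest = $11,427.38; pay $952.28 → $10,475.10
Month 2: $10,475.10 +$135.50 interest = $10,610.60; pay $964.60 → $9,646.00
Month 3: $9,646.00 +$135.50 interest = $9,781.50; pay $978.15 → $8,803.35
Month 4: $8,803.35 +$135.50 interest = $8,938.85; pay $993.21 → $7,945.64
Month 5: $7,945.64 +$135.50 interest = $8,081.14; pay $1,010.14 → $7,071.00
Month 6: $7,071.00 +$135.50 interest = $7,206.50; pay $1,029.50 → $6,177.00
Month 7: $6,177.00 +$135.50 interest = $6,312.50; pay $1,052.08 → $5,260.42
Month 8: $5,260.42 +$135.50 interest = $5,395.92; pay $1,079.18 → $4,316.74
Month 9: $4,316.74 +$135.50 interest = $4,452.24; pay $1,113.06 → $3,339.18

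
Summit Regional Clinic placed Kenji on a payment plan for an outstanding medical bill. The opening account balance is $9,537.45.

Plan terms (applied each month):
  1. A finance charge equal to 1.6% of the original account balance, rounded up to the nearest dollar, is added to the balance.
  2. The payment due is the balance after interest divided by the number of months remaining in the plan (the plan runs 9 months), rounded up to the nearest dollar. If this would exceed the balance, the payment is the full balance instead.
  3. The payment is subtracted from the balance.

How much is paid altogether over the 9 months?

$10,914.45

# | Opening | Interest | Payment | End bal
1 | $9,537.45 | $153.00 | $1,077.00 | $8,613.45
2 | $8,613.45 | $153.00 | $1,096.00 | $7,670.45
3 | $7,670.45 | $153.00 | $1,118.00 | $6,705.45
4 | $6,705.45 | $153.00 | $1,144.00 | $5,714.45
5 | $5,714.45 | $153.00 | $1,174.00 | $4,693.45
6 | $4,693.45 | $153.00 | $1,212.00 | $3,634.45
7 | $3,634.45 | $153.00 | $1,263.00 | $2,524.45
8 | $2,524.45 | $153.00 | $1,339.00 | $1,338.45
9 | $1,338.45 | $153.00 | $1,491.45 | $0.00
Total paid: $10,914.45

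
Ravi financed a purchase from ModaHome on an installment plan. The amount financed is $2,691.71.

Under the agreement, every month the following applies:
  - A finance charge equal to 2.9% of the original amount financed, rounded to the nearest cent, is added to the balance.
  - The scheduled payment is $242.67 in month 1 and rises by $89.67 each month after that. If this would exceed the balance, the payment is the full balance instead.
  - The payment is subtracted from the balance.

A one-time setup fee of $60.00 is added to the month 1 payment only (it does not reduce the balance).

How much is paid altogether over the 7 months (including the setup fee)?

$3,298.13

Month 1: $2,691.71 +$78.06 interest = $2,769.77; pay $242.67 (+ $60.00 fee) → $2,527.10
Month 2: $2,527.10 +$78.06 interest = $2,605.16; pay $332.34 → $2,272.82
Month 3: $2,272.82 +$78.06 interest = $2,350.88; pay $422.01 → $1,928.87
Month 4: $1,928.87 +$78.06 interest = $2,006.93; pay $511.68 → $1,495.25
Month 5: $1,495.25 +$78.06 interest = $1,573.31; pay $601.35 → $971.96
Month 6: $971.96 +$78.06 interest = $1,050.02; pay $691.02 → $359.00
Month 7: $359.00 +$78.06 interest = $437.06; pay $437.06 → $0.00
Total paid: $3,298.13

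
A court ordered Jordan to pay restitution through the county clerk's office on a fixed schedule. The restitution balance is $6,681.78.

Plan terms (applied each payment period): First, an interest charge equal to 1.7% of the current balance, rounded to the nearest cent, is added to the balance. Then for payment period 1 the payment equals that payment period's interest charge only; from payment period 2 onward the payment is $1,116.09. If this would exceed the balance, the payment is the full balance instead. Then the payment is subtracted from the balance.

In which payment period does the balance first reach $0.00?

# | Opening | Interest | Payment | End bal
1 | $6,681.78 | $113.59 | $113.59 | $6,681.78
2 | $6,681.78 | $113.59 | $1,116.09 | $5,679.28
3 | $5,679.28 | $96.55 | $1,116.09 | $4,659.74
4 | $4,659.74 | $79.22 | $1,116.09 | $3,622.87
5 | $3,622.87 | $61.59 | $1,116.09 | $2,568.37
6 | $2,568.37 | $43.66 | $1,116.09 | $1,495.94
7 | $1,495.94 | $25.43 | $1,116.09 | $405.28
8 | $405.28 | $6.89 | $412.17 | $0.00
Balance reaches $0.00 in payment period 8.

8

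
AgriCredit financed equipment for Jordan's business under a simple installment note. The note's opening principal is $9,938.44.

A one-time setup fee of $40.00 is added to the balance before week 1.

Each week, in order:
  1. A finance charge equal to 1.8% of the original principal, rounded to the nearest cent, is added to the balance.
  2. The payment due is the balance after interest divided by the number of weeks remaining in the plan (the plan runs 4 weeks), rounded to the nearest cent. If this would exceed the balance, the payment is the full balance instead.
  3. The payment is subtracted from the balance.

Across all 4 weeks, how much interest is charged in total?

Week 1: opening $9,978.44; interest $178.89 → $10,157.33; payment $2,539.33; balance $7,618.00
Week 2: opening $7,618.00; interest $178.89 → $7,796.89; payment $2,598.96; balance $5,197.93
Week 3: opening $5,197.93; interest $178.89 → $5,376.82; payment $2,688.41; balance $2,688.41
Week 4: opening $2,688.41; interest $178.89 → $2,867.30; payment $2,867.30; balance $0.00
Total interest: $178.89 + $178.89 + $178.89 + $178.89 = $715.56

$715.56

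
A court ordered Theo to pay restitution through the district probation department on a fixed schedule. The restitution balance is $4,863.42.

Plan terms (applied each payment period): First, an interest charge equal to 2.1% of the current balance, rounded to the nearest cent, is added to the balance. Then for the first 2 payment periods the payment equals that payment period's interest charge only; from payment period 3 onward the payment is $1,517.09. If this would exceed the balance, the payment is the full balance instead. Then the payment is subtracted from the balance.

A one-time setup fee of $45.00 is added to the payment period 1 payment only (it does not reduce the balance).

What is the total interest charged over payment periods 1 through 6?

$431.99

# | Opening | Interest | Payment | Fee | End bal
1 | $4,863.42 | $102.13 | $102.13 | $45.00 | $4,863.42
2 | $4,863.42 | $102.13 | $102.13 | — | $4,863.42
3 | $4,863.42 | $102.13 | $1,517.09 | — | $3,448.46
4 | $3,448.46 | $72.42 | $1,517.09 | — | $2,003.79
5 | $2,003.79 | $42.08 | $1,517.09 | — | $528.78
6 | $528.78 | $11.10 | $539.88 | — | $0.00
Total interest: $102.13 + $102.13 + $102.13 + $72.42 + $42.08 + $11.10 = $431.99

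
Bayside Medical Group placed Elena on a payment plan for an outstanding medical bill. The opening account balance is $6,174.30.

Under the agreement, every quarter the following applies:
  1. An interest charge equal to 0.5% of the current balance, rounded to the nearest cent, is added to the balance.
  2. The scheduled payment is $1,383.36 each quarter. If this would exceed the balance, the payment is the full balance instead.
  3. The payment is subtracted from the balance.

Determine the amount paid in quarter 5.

Quarter 1: $6,174.30 +$30.87 interest = $6,205.17; pay $1,383.36 → $4,821.81
Quarter 2: $4,821.81 +$24.11 interest = $4,845.92; pay $1,383.36 → $3,462.56
Quarter 3: $3,462.56 +$17.31 interest = $3,479.87; pay $1,383.36 → $2,096.51
Quarter 4: $2,096.51 +$10.48 interest = $2,106.99; pay $1,383.36 → $723.63
Quarter 5: $723.63 +$3.62 interest = $727.25; pay $727.25 → $0.00

$727.25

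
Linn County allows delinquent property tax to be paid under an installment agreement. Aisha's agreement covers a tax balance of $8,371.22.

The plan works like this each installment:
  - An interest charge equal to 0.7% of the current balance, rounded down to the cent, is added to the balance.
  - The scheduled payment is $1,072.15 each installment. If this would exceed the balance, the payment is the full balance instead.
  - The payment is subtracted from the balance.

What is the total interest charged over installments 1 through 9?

$267.69

Installment 1: opening $8,371.22; interest $58.59 → $8,429.81; payment $1,072.15; balance $7,357.66
Installment 2: opening $7,357.66; interest $51.50 → $7,409.16; payment $1,072.15; balance $6,337.01
Installment 3: opening $6,337.01; interest $44.35 → $6,381.36; payment $1,072.15; balance $5,309.21
Installment 4: opening $5,309.21; interest $37.16 → $5,346.37; payment $1,072.15; balance $4,274.22
Installment 5: opening $4,274.22; interest $29.91 → $4,304.13; payment $1,072.15; balance $3,231.98
Installment 6: opening $3,231.98; interest $22.62 → $3,254.60; payment $1,072.15; balance $2,182.45
Installment 7: opening $2,182.45; interest $15.27 → $2,197.72; payment $1,072.15; balance $1,125.57
Installment 8: opening $1,125.57; interest $7.87 → $1,133.44; payment $1,072.15; balance $61.29
Installment 9: opening $61.29; interest $0.42 → $61.71; payment $61.71; balance $0.00
Total interest: $58.59 + $51.50 + $44.35 + $37.16 + $29.91 + $22.62 + $15.27 + $7.87 + $0.42 = $267.69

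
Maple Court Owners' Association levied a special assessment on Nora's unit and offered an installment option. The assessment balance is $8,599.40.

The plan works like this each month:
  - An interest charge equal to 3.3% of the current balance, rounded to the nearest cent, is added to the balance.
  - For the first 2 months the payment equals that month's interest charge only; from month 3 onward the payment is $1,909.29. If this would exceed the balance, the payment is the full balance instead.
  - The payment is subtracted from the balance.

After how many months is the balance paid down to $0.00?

Month 1: opening $8,599.40; interest $283.78 → $8,883.18; payment $283.78; balance $8,599.40
Month 2: opening $8,599.40; interest $283.78 → $8,883.18; payment $283.78; balance $8,599.40
Month 3: opening $8,599.40; interest $283.78 → $8,883.18; payment $1,909.29; balance $6,973.89
Month 4: opening $6,973.89; interest $230.14 → $7,204.03; payment $1,909.29; balance $5,294.74
Month 5: opening $5,294.74; interest $174.73 → $5,469.47; payment $1,909.29; balance $3,560.18
Month 6: opening $3,560.18; interest $117.49 → $3,677.67; payment $1,909.29; balance $1,768.38
Month 7: opening $1,768.38; interest $58.36 → $1,826.74; payment $1,826.74; balance $0.00
Balance reaches $0.00 in month 7.

7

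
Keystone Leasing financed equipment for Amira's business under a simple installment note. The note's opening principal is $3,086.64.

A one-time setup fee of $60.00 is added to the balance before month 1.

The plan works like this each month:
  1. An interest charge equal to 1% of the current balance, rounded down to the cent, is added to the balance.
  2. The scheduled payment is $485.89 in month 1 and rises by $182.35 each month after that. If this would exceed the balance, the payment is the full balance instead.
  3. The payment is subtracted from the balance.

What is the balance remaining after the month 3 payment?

Month 1: $3,146.64 +$31.46 interest = $3,178.10; pay $485.89 → $2,692.21
Month 2: $2,692.21 +$26.92 interest = $2,719.13; pay $668.24 → $2,050.89
Month 3: $2,050.89 +$20.50 interest = $2,071.39; pay $850.59 → $1,220.80

$1,220.80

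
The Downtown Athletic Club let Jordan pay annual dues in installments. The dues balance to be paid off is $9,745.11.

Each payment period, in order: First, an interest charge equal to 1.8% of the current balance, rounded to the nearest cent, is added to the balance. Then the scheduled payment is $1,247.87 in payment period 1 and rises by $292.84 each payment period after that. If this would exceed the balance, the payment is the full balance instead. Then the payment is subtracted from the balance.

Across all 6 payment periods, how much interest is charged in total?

Payment period 1: $9,745.11 +$175.41 interest = $9,920.52; pay $1,247.87 → $8,672.65
Payment period 2: $8,672.65 +$156.11 interest = $8,828.76; pay $1,540.71 → $7,288.05
Payment period 3: $7,288.05 +$131.18 interest = $7,419.23; pay $1,833.55 → $5,585.68
Payment period 4: $5,585.68 +$100.54 interest = $5,686.22; pay $2,126.39 → $3,559.83
Payment period 5: $3,559.83 +$64.08 interest = $3,623.91; pay $2,419.23 → $1,204.68
Payment period 6: $1,204.68 +$21.68 interest = $1,226.36; pay $1,226.36 → $0.00
Total interest: $175.41 + $156.11 + $131.18 + $100.54 + $64.08 + $21.68 = $649.00

$649.00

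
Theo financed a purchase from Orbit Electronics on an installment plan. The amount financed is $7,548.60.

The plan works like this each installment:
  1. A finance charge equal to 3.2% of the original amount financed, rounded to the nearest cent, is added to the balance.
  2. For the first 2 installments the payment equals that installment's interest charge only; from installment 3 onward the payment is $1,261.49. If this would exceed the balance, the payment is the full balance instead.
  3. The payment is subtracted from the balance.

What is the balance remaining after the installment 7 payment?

$2,448.95

Installment 1: $7,548.60 +$241.56 interest = $7,790.16; pay $241.56 → $7,548.60
Installment 2: $7,548.60 +$241.56 interest = $7,790.16; pay $241.56 → $7,548.60
Installment 3: $7,548.60 +$241.56 interest = $7,790.16; pay $1,261.49 → $6,528.67
Installment 4: $6,528.67 +$241.56 interest = $6,770.23; pay $1,261.49 → $5,508.74
Installment 5: $5,508.74 +$241.56 interest = $5,750.30; pay $1,261.49 → $4,488.81
Installment 6: $4,488.81 +$241.56 interest = $4,730.37; pay $1,261.49 → $3,468.88
Installment 7: $3,468.88 +$241.56 interest = $3,710.44; pay $1,261.49 → $2,448.95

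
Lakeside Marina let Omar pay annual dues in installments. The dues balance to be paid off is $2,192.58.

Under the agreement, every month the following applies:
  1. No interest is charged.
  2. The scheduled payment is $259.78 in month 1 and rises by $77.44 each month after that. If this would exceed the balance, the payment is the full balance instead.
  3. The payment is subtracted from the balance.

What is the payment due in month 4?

$492.10

Month 1: opening $2,192.58; payment $259.78; balance $1,932.80
Month 2: opening $1,932.80; payment $337.22; balance $1,595.58
Month 3: opening $1,595.58; payment $414.66; balance $1,180.92
Month 4: opening $1,180.92; payment $492.10; balance $688.82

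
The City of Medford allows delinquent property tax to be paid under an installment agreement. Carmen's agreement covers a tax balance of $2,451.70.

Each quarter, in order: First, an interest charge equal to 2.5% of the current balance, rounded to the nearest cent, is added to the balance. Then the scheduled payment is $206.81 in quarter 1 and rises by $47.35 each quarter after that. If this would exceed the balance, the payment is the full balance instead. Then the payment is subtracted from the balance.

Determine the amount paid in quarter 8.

$324.47

# | Opening | Interest | Payment | End bal
1 | $2,451.70 | $61.29 | $206.81 | $2,306.18
2 | $2,306.18 | $57.65 | $254.16 | $2,109.67
3 | $2,109.67 | $52.74 | $301.51 | $1,860.90
4 | $1,860.90 | $46.52 | $348.86 | $1,558.56
5 | $1,558.56 | $38.96 | $396.21 | $1,201.31
6 | $1,201.31 | $30.03 | $443.56 | $787.78
7 | $787.78 | $19.69 | $490.91 | $316.56
8 | $316.56 | $7.91 | $324.47 | $0.00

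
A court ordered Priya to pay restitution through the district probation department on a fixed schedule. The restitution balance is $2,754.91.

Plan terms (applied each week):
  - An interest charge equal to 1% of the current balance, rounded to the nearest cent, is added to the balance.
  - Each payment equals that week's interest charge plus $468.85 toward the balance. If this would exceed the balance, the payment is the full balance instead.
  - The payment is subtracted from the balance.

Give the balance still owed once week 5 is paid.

Week 1: opening $2,754.91; interest $27.55 → $2,782.46; payment $496.40; balance $2,286.06
Week 2: opening $2,286.06; interest $22.86 → $2,308.92; payment $491.71; balance $1,817.21
Week 3: opening $1,817.21; interest $18.17 → $1,835.38; payment $487.02; balance $1,348.36
Week 4: opening $1,348.36; interest $13.48 → $1,361.84; payment $482.33; balance $879.51
Week 5: opening $879.51; interest $8.80 → $888.31; payment $477.65; balance $410.66

$410.66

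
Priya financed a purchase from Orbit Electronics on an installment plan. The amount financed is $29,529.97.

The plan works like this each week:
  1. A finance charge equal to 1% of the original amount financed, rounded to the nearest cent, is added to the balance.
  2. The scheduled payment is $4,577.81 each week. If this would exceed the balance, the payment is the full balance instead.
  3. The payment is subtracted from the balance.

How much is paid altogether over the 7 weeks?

$31,597.07

# | Opening | Interest | Payment | End bal
1 | $29,529.97 | $295.30 | $4,577.81 | $25,247.46
2 | $25,247.46 | $295.30 | $4,577.81 | $20,964.95
3 | $20,964.95 | $295.30 | $4,577.81 | $16,682.44
4 | $16,682.44 | $295.30 | $4,577.81 | $12,399.93
5 | $12,399.93 | $295.30 | $4,577.81 | $8,117.42
6 | $8,117.42 | $295.30 | $4,577.81 | $3,834.91
7 | $3,834.91 | $295.30 | $4,130.21 | $0.00
Total paid: $31,597.07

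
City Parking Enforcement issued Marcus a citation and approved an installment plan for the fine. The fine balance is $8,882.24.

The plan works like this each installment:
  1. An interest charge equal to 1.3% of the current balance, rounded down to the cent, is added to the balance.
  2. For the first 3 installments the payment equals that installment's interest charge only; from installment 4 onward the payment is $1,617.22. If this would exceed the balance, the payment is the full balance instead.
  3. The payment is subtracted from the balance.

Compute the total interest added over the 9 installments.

$741.19

Installment 1: $8,882.24 +$115.46 interest = $8,997.70; pay $115.46 → $8,882.24
Installment 2: $8,882.24 +$115.46 interest = $8,997.70; pay $115.46 → $8,882.24
Installment 3: $8,882.24 +$115.46 interest = $8,997.70; pay $115.46 → $8,882.24
Installment 4: $8,882.24 +$115.46 interest = $8,997.70; pay $1,617.22 → $7,380.48
Installment 5: $7,380.48 +$95.94 interest = $7,476.42; pay $1,617.22 → $5,859.20
Installment 6: $5,859.20 +$76.16 interest = $5,935.36; pay $1,617.22 → $4,318.14
Installment 7: $4,318.14 +$56.13 interest = $4,374.27; pay $1,617.22 → $2,757.05
Installment 8: $2,757.05 +$35.84 interest = $2,792.89; pay $1,617.22 → $1,175.67
Installment 9: $1,175.67 +$15.28 interest = $1,190.95; pay $1,190.95 → $0.00
Total interest: $115.46 + $115.46 + $115.46 + $115.46 + $95.94 + $76.16 + $56.13 + $35.84 + $15.28 = $741.19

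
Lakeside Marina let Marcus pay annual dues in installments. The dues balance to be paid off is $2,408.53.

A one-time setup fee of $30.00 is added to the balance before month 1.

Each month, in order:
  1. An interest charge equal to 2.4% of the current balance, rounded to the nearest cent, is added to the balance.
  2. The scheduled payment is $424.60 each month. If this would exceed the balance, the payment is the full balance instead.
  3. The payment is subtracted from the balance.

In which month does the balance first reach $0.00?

Month 1: opening $2,438.53; interest $58.52 → $2,497.05; payment $424.60; balance $2,072.45
Month 2: opening $2,072.45; interest $49.74 → $2,122.19; payment $424.60; balance $1,697.59
Month 3: opening $1,697.59; interest $40.74 → $1,738.33; payment $424.60; balance $1,313.73
Month 4: opening $1,313.73; interest $31.53 → $1,345.26; payment $424.60; balance $920.66
Month 5: opening $920.66; interest $22.10 → $942.76; payment $424.60; balance $518.16
Month 6: opening $518.16; interest $12.44 → $530.60; payment $424.60; balance $106.00
Month 7: opening $106.00; interest $2.54 → $108.54; payment $108.54; balance $0.00
Balance reaches $0.00 in month 7.

7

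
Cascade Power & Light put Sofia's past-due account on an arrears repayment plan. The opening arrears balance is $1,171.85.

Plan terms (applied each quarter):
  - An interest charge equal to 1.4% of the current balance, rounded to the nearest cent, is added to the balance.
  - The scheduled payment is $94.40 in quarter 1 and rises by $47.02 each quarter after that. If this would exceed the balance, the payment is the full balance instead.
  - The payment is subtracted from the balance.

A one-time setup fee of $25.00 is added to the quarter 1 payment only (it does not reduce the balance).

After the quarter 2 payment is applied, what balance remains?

Quarter 1: $1,171.85 +$16.41 interest = $1,188.26; pay $94.40 (+ $25.00 fee) → $1,093.86
Quarter 2: $1,093.86 +$15.31 interest = $1,109.17; pay $141.42 → $967.75

$967.75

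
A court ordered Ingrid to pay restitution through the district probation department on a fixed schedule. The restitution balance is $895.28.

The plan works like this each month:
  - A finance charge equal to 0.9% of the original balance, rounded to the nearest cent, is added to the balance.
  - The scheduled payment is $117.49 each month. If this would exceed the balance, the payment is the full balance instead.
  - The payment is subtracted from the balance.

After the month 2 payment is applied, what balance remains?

# | Opening | Interest | Payment | End bal
1 | $895.28 | $8.06 | $117.49 | $785.85
2 | $785.85 | $8.06 | $117.49 | $676.42

$676.42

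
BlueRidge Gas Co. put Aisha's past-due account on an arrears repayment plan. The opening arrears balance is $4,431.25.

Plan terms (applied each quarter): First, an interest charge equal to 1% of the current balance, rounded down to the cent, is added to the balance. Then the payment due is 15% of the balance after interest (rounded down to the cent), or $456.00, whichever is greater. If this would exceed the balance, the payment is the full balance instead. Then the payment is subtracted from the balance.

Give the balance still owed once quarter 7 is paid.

# | Opening | Interest | Payment | End bal
1 | $4,431.25 | $44.31 | $671.33 | $3,804.23
2 | $3,804.23 | $38.04 | $576.34 | $3,265.93
3 | $3,265.93 | $32.65 | $494.78 | $2,803.80
4 | $2,803.80 | $28.03 | $456.00 | $2,375.83
5 | $2,375.83 | $23.75 | $456.00 | $1,943.58
6 | $1,943.58 | $19.43 | $456.00 | $1,507.01
7 | $1,507.01 | $15.07 | $456.00 | $1,066.08

$1,066.08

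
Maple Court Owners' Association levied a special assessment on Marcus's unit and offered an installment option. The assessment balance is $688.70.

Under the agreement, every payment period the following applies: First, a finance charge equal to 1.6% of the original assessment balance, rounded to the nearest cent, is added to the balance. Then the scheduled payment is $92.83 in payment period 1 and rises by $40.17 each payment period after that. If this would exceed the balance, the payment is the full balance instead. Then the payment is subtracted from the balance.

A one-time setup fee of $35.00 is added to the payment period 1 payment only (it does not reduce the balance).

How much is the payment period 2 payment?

# | Opening | Interest | Payment | Fee | End bal
1 | $688.70 | $11.02 | $92.83 | $35.00 | $606.89
2 | $606.89 | $11.02 | $133.00 | — | $484.91

$133.00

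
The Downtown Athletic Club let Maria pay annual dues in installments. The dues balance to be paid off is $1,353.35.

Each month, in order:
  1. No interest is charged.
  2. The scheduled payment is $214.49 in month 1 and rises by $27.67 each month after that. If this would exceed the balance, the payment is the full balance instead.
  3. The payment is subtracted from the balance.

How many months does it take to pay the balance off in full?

6

Month 1: $1,353.35 − $214.49 → $1,138.86
Month 2: $1,138.86 − $242.16 → $896.70
Month 3: $896.70 − $269.83 → $626.87
Month 4: $626.87 − $297.50 → $329.37
Month 5: $329.37 − $325.17 → $4.20
Month 6: $4.20 − $4.20 → $0.00
Balance reaches $0.00 in month 6.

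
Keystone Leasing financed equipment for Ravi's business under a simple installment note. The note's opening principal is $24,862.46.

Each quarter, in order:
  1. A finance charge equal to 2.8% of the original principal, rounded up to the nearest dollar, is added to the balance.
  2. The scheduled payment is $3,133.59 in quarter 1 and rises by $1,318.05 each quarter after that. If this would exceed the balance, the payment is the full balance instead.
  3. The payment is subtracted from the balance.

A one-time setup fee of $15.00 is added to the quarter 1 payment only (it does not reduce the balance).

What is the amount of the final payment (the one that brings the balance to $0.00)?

Quarter 1: opening $24,862.46; interest $697.00 → $25,559.46; payment $3,133.59 (+ $15.00 fee); balance $22,425.87
Quarter 2: opening $22,425.87; interest $697.00 → $23,122.87; payment $4,451.64; balance $18,671.23
Quarter 3: opening $18,671.23; interest $697.00 → $19,368.23; payment $5,769.69; balance $13,598.54
Quarter 4: opening $13,598.54; interest $697.00 → $14,295.54; payment $7,087.74; balance $7,207.80
Quarter 5: opening $7,207.80; interest $697.00 → $7,904.80; payment $7,904.80; balance $0.00

$7,904.80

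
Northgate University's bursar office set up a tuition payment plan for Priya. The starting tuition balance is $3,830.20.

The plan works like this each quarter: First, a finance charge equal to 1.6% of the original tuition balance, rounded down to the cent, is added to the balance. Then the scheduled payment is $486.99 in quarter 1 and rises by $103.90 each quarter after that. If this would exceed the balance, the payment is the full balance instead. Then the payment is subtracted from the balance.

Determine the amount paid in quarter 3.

Quarter 1: opening $3,830.20; interest $61.28 → $3,891.48; payment $486.99; balance $3,404.49
Quarter 2: opening $3,404.49; interest $61.28 → $3,465.77; payment $590.89; balance $2,874.88
Quarter 3: opening $2,874.88; interest $61.28 → $2,936.16; payment $694.79; balance $2,241.37

$694.79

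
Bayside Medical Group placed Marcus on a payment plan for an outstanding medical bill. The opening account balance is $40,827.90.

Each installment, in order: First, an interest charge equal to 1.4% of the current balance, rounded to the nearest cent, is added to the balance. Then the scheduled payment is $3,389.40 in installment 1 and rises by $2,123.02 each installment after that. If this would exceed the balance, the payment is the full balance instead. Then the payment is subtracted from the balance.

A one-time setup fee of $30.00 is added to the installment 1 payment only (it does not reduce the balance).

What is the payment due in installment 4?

$9,758.46

Installment 1: $40,827.90 +$571.59 interest = $41,399.49; pay $3,389.40 (+ $30.00 fee) → $38,010.09
Installment 2: $38,010.09 +$532.14 interest = $38,542.23; pay $5,512.42 → $33,029.81
Installment 3: $33,029.81 +$462.42 interest = $33,492.23; pay $7,635.44 → $25,856.79
Installment 4: $25,856.79 +$362.00 interest = $26,218.79; pay $9,758.46 → $16,460.33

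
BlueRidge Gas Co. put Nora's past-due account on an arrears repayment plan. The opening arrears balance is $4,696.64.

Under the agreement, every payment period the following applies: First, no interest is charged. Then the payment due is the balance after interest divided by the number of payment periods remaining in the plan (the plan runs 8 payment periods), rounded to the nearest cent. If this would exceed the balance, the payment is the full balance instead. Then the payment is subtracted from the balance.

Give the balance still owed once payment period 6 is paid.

$1,174.16

Payment period 1: $4,696.64 − $587.08 → $4,109.56
Payment period 2: $4,109.56 − $587.08 → $3,522.48
Payment period 3: $3,522.48 − $587.08 → $2,935.40
Payment period 4: $2,935.40 − $587.08 → $2,348.32
Payment period 5: $2,348.32 − $587.08 → $1,761.24
Payment period 6: $1,761.24 − $587.08 → $1,174.16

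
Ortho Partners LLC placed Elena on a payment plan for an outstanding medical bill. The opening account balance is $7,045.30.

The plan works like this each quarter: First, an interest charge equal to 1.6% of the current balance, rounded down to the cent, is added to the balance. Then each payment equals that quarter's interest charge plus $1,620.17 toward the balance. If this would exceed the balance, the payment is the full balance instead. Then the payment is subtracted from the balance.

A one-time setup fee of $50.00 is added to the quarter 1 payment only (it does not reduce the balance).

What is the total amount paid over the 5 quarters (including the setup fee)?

Quarter 1: $7,045.30 +$112.72 interest = $7,158.02; pay $1,732.89 (+ $50.00 fee) → $5,425.13
Quarter 2: $5,425.13 +$86.80 interest = $5,511.93; pay $1,706.97 → $3,804.96
Quarter 3: $3,804.96 +$60.87 interest = $3,865.83; pay $1,681.04 → $2,184.79
Quarter 4: $2,184.79 +$34.95 interest = $2,219.74; pay $1,655.12 → $564.62
Quarter 5: $564.62 +$9.03 interest = $573.65; pay $573.65 → $0.00
Total paid: $7,399.67

$7,399.67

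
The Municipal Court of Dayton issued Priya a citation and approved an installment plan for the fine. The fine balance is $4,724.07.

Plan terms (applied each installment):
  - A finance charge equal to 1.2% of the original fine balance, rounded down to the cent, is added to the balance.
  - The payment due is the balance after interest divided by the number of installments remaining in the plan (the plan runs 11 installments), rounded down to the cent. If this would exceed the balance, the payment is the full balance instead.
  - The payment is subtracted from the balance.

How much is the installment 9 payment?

$515.61

Installment 1: $4,724.07 +$56.68 interest = $4,780.75; pay $434.61 → $4,346.14
Installment 2: $4,346.14 +$56.68 interest = $4,402.82; pay $440.28 → $3,962.54
Installment 3: $3,962.54 +$56.68 interest = $4,019.22; pay $446.58 → $3,572.64
Installment 4: $3,572.64 +$56.68 interest = $3,629.32; pay $453.66 → $3,175.66
Installment 5: $3,175.66 +$56.68 interest = $3,232.34; pay $461.76 → $2,770.58
Installment 6: $2,770.58 +$56.68 interest = $2,827.26; pay $471.21 → $2,356.05
Installment 7: $2,356.05 +$56.68 interest = $2,412.73; pay $482.54 → $1,930.19
Installment 8: $1,930.19 +$56.68 interest = $1,986.87; pay $496.71 → $1,490.16
Installment 9: $1,490.16 +$56.68 interest = $1,546.84; pay $515.61 → $1,031.23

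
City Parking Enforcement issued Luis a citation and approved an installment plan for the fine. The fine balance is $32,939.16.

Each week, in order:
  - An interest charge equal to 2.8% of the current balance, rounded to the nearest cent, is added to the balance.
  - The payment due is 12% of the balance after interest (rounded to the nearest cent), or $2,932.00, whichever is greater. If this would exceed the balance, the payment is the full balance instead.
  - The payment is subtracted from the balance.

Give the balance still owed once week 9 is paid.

Week 1: opening $32,939.16; interest $922.30 → $33,861.46; payment $4,063.38; balance $29,798.08
Week 2: opening $29,798.08; interest $834.35 → $30,632.43; payment $3,675.89; balance $26,956.54
Week 3: opening $26,956.54; interest $754.78 → $27,711.32; payment $3,325.36; balance $24,385.96
Week 4: opening $24,385.96; interest $682.81 → $25,068.77; payment $3,008.25; balance $22,060.52
Week 5: opening $22,060.52; interest $617.69 → $22,678.21; payment $2,932.00; balance $19,746.21
Week 6: opening $19,746.21; interest $552.89 → $20,299.10; payment $2,932.00; balance $17,367.10
Week 7: opening $17,367.10; interest $486.28 → $17,853.38; payment $2,932.00; balance $14,921.38
Week 8: opening $14,921.38; interest $417.80 → $15,339.18; payment $2,932.00; balance $12,407.18
Week 9: opening $12,407.18; interest $347.40 → $12,754.58; payment $2,932.00; balance $9,822.58

$9,822.58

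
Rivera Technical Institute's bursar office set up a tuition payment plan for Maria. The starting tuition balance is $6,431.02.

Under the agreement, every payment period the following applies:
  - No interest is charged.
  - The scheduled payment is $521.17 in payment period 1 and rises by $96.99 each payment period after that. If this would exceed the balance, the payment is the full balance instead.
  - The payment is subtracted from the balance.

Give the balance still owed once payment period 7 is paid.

Payment period 1: $6,431.02 − $521.17 → $5,909.85
Payment period 2: $5,909.85 − $618.16 → $5,291.69
Payment period 3: $5,291.69 − $715.15 → $4,576.54
Payment period 4: $4,576.54 − $812.14 → $3,764.40
Payment period 5: $3,764.40 − $909.13 → $2,855.27
Payment period 6: $2,855.27 − $1,006.12 → $1,849.15
Payment period 7: $1,849.15 − $1,103.11 → $746.04

$746.04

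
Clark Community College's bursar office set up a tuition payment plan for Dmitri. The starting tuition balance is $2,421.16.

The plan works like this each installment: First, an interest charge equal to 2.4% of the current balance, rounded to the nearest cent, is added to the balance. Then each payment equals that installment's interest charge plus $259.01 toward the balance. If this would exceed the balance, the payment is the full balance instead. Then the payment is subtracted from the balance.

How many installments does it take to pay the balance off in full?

Installment 1: opening $2,421.16; interest $58.11 → $2,479.27; payment $317.12; balance $2,162.15
Installment 2: opening $2,162.15; interest $51.89 → $2,214.04; payment $310.90; balance $1,903.14
Installment 3: opening $1,903.14; interest $45.68 → $1,948.82; payment $304.69; balance $1,644.13
Installment 4: opening $1,644.13; interest $39.46 → $1,683.59; payment $298.47; balance $1,385.12
Installment 5: opening $1,385.12; interest $33.24 → $1,418.36; payment $292.25; balance $1,126.11
Installment 6: opening $1,126.11; interest $27.03 → $1,153.14; payment $286.04; balance $867.10
Installment 7: opening $867.10; interest $20.81 → $887.91; payment $279.82; balance $608.09
Installment 8: opening $608.09; interest $14.59 → $622.68; payment $273.60; balance $349.08
Installment 9: opening $349.08; interest $8.38 → $357.46; payment $267.39; balance $90.07
Installment 10: opening $90.07; interest $2.16 → $92.23; payment $92.23; balance $0.00
Balance reaches $0.00 in installment 10.

10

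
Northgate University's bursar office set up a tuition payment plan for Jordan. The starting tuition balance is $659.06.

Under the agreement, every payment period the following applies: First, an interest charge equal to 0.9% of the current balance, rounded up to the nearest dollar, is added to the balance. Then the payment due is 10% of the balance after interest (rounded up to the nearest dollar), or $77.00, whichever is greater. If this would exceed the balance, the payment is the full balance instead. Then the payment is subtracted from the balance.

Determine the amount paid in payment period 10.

Payment period 1: $659.06 +$6.00 interest = $665.06; pay $77.00 → $588.06
Payment period 2: $588.06 +$6.00 interest = $594.06; pay $77.00 → $517.06
Payment period 3: $517.06 +$5.00 interest = $522.06; pay $77.00 → $445.06
Payment period 4: $445.06 +$5.00 interest = $450.06; pay $77.00 → $373.06
Payment period 5: $373.06 +$4.00 interest = $377.06; pay $77.00 → $300.06
Payment period 6: $300.06 +$3.00 interest = $303.06; pay $77.00 → $226.06
Payment period 7: $226.06 +$3.00 interest = $229.06; pay $77.00 → $152.06
Payment period 8: $152.06 +$2.00 interest = $154.06; pay $77.00 → $77.06
Payment period 9: $77.06 +$1.00 interest = $78.06; pay $77.00 → $1.06
Payment period 10: $1.06 +$1.00 interest = $2.06; pay $2.06 → $0.00

$2.06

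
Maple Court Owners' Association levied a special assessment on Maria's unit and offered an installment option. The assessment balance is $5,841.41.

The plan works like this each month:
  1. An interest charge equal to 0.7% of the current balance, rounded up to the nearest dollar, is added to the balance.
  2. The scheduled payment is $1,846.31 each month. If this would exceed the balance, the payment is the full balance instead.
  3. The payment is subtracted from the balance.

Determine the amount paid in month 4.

$391.48

# | Opening | Interest | Payment | End bal
1 | $5,841.41 | $41.00 | $1,846.31 | $4,036.10
2 | $4,036.10 | $29.00 | $1,846.31 | $2,218.79
3 | $2,218.79 | $16.00 | $1,846.31 | $388.48
4 | $388.48 | $3.00 | $391.48 | $0.00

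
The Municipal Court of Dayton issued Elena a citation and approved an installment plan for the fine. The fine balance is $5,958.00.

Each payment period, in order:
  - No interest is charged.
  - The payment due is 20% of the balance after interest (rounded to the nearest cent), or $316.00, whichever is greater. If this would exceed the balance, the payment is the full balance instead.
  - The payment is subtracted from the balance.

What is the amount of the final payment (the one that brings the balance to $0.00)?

# | Opening | Payment | End bal
1 | $5,958.00 | $1,191.60 | $4,766.40
2 | $4,766.40 | $953.28 | $3,813.12
3 | $3,813.12 | $762.62 | $3,050.50
4 | $3,050.50 | $610.10 | $2,440.40
5 | $2,440.40 | $488.08 | $1,952.32
6 | $1,952.32 | $390.46 | $1,561.86
7 | $1,561.86 | $316.00 | $1,245.86
8 | $1,245.86 | $316.00 | $929.86
9 | $929.86 | $316.00 | $613.86
10 | $613.86 | $316.00 | $297.86
11 | $297.86 | $297.86 | $0.00

$297.86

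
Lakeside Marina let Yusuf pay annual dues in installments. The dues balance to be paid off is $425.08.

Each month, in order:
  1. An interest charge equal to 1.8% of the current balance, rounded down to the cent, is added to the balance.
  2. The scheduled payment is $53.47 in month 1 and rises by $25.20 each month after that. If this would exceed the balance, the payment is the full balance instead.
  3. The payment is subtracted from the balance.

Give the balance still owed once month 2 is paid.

Month 1: $425.08 +$7.65 interest = $432.73; pay $53.47 → $379.26
Month 2: $379.26 +$6.82 interest = $386.08; pay $78.67 → $307.41

$307.41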